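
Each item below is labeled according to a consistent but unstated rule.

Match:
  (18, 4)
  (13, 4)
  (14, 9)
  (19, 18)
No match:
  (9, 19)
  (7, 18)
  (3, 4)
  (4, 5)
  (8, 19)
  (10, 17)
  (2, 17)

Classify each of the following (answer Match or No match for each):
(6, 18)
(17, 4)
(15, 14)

No match, Match, Match

All 'Match' examples share one property — first > second — and every 'No match' example lacks it.
No match: (6, 18), since 6 < 18.
Match: (17, 4), since 17 > 4.
Match: (15, 14), since 15 > 14.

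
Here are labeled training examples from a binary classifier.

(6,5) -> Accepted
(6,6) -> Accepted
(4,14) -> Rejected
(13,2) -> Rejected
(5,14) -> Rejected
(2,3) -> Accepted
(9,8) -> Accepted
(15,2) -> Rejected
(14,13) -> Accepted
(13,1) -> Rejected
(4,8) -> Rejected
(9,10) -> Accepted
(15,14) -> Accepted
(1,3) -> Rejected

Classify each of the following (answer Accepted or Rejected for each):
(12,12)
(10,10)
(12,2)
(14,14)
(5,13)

The simplest hypothesis consistent with all the labels is: |first − second| ≤ 1.
Accepted: (12,12), since |12−12| = 0. Accepted: (10,10), since |10−10| = 0. Rejected: (12,2), since |12−2| = 10. Accepted: (14,14), since |14−14| = 0. Rejected: (5,13), since |5−13| = 8.

Accepted, Accepted, Rejected, Accepted, Rejected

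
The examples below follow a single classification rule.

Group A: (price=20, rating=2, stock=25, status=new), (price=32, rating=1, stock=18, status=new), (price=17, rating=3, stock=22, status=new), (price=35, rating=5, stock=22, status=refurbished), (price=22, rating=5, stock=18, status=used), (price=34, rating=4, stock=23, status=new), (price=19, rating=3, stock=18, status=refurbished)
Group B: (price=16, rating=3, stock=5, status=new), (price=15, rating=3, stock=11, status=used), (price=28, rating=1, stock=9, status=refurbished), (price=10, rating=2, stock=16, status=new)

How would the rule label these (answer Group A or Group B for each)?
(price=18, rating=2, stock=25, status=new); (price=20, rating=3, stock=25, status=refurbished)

A rule that fits every label: stock ≥ 18 — true of each 'Group A' example, false of each 'Group B' one.
(price=18, rating=2, stock=25, status=new): Group A (stock = 25).
(price=20, rating=3, stock=25, status=refurbished): Group A (stock = 25).

Group A, Group A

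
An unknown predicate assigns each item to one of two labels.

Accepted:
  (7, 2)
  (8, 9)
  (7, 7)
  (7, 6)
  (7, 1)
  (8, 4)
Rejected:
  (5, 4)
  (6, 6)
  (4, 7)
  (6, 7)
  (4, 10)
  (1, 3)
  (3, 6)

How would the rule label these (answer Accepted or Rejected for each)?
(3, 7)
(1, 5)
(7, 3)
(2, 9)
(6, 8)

'Accepted' ⟺ first ≥ 7.
(3, 7) → first 3 → Rejected. (1, 5) → first 1 → Rejected. (7, 3) → first 7 → Accepted. (2, 9) → first 2 → Rejected. (6, 8) → first 6 → Rejected.

Rejected, Rejected, Accepted, Rejected, Rejected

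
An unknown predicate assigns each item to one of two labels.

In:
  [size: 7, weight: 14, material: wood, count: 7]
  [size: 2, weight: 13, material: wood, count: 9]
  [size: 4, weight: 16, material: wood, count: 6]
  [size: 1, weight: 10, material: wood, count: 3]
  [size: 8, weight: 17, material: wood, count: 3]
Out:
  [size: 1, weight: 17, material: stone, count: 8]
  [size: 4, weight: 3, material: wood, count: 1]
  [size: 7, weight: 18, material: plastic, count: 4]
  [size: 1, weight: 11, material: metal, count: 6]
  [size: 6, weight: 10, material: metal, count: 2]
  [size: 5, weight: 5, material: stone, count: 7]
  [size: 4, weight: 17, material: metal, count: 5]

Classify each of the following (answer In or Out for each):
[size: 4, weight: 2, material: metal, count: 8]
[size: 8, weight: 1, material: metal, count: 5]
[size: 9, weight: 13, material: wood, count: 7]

The distinguishing property — material is wood AND count ≥ 2 — holds for all the 'In' cases and none of the 'Out' cases.
[size: 4, weight: 2, material: metal, count: 8] — material is metal, count = 8, hence Out. [size: 8, weight: 1, material: metal, count: 5] — material is metal, count = 5, hence Out. [size: 9, weight: 13, material: wood, count: 7] — material is wood, count = 7, hence In.

Out, Out, In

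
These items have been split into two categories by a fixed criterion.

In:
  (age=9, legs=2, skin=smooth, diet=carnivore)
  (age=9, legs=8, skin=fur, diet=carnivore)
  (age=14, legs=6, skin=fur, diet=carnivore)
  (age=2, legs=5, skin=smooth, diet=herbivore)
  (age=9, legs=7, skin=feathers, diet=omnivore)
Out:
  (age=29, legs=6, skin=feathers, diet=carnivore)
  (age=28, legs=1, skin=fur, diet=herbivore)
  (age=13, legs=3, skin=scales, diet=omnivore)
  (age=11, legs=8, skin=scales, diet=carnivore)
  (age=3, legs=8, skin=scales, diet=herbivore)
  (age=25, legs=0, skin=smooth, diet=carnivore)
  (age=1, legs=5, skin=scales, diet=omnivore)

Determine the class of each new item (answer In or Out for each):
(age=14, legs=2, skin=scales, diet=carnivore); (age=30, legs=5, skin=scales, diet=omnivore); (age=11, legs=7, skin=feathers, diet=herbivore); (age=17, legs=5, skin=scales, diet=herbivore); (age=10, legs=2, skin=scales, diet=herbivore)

'In' ⟺ skin is not scales AND age ≤ 14.
(age=14, legs=2, skin=scales, diet=carnivore) — skin is scales, age = 14, hence Out.
(age=30, legs=5, skin=scales, diet=omnivore) — skin is scales, age = 30, hence Out.
(age=11, legs=7, skin=feathers, diet=herbivore) — skin is feathers, age = 11, hence In.
(age=17, legs=5, skin=scales, diet=herbivore) — skin is scales, age = 17, hence Out.
(age=10, legs=2, skin=scales, diet=herbivore) — skin is scales, age = 10, hence Out.

Out, Out, In, Out, Out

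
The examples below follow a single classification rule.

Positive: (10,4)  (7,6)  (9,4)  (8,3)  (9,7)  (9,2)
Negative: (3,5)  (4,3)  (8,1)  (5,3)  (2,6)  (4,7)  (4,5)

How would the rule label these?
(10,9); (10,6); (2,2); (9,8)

A rule that fits every label: first > second AND sum ≥ 11 — true of each 'Positive' example, false of each 'Negative' one.

Positive, Positive, Negative, Positive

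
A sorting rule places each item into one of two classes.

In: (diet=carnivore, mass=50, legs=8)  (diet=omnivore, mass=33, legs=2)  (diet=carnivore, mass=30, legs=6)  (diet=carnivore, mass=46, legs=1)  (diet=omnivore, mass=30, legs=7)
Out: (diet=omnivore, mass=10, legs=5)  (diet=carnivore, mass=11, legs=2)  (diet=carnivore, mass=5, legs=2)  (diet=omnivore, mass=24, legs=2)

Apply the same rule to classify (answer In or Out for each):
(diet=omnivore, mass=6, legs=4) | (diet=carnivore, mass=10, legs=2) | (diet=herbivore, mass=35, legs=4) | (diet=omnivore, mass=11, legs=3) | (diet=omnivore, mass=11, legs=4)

The pattern is that an item is 'In' exactly when: mass ≥ 30.

Out, Out, In, Out, Out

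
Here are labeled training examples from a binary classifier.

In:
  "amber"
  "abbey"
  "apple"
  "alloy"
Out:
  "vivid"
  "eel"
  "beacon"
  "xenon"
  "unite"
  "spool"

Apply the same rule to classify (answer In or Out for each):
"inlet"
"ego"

Out, Out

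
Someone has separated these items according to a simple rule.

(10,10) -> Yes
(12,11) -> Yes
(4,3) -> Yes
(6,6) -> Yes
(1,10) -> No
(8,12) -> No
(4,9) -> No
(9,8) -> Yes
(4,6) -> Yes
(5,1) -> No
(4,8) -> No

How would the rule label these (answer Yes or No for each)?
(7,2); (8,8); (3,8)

No, Yes, No

All 'Yes' examples share one property — |first − second| ≤ 2 — and every 'No' example lacks it.
(7,2): No (|7−2| = 5).
(8,8): Yes (|8−8| = 0).
(3,8): No (|3−8| = 5).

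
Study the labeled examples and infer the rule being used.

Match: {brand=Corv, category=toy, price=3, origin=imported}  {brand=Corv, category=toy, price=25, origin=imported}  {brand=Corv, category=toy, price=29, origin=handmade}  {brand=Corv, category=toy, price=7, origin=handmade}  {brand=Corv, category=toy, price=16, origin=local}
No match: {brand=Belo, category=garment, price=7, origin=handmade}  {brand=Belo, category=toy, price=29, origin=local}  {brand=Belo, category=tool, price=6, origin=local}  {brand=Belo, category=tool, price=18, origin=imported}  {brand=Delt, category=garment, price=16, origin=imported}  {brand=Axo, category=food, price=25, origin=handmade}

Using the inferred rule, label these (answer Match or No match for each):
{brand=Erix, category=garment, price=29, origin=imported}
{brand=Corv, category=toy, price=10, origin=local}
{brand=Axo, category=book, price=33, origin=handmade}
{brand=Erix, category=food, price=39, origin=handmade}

The pattern is that an item is 'Match' exactly when: brand is Corv.

No match, Match, No match, No match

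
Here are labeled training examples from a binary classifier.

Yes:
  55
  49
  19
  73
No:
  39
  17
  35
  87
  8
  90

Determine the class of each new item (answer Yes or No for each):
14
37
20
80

The common property of the 'Yes' items is: ≡ 1 (mod 3). No 'No' item has it.
14: No (14 mod 3 = 2).
37: Yes (37 mod 3 = 1).
20: No (20 mod 3 = 2).
80: No (80 mod 3 = 2).

No, Yes, No, No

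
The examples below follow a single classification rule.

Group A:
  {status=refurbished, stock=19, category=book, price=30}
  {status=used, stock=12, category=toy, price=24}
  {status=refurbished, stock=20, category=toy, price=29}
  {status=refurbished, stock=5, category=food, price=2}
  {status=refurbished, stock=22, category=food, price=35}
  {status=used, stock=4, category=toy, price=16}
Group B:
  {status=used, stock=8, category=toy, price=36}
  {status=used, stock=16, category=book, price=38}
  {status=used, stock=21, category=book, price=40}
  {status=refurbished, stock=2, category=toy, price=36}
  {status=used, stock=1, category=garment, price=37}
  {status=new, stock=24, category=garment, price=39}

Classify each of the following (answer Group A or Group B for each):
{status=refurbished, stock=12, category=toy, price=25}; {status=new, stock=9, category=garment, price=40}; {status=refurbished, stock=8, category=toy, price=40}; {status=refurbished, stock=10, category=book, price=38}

Group A, Group B, Group B, Group B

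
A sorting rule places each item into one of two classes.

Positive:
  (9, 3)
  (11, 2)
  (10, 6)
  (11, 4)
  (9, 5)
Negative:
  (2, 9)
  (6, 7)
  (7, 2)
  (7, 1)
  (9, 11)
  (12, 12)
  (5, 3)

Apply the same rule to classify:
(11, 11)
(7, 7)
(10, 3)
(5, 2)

The distinguishing property — first > second AND sum ≥ 11 — holds for all the 'Positive' cases and none of the 'Negative' cases.
(11, 11): 11 = 11, 11+11 = 22, does not pass → Negative. (7, 7): 7 = 7, 7+7 = 14, does not pass → Negative. (10, 3): 10 > 3, 10+3 = 13, meets the rule → Positive. (5, 2): 5 > 2, 5+2 = 7, does not pass → Negative.

Negative, Negative, Positive, Negative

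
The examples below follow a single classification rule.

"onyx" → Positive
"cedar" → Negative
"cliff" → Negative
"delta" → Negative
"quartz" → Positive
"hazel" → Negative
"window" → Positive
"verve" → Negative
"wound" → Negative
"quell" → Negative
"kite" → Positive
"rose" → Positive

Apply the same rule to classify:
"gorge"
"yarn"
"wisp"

Negative, Positive, Positive

The pattern is that an item is 'Positive' exactly when: even length.
"gorge": Negative (length 5).
"yarn": Positive (length 4).
"wisp": Positive (length 4).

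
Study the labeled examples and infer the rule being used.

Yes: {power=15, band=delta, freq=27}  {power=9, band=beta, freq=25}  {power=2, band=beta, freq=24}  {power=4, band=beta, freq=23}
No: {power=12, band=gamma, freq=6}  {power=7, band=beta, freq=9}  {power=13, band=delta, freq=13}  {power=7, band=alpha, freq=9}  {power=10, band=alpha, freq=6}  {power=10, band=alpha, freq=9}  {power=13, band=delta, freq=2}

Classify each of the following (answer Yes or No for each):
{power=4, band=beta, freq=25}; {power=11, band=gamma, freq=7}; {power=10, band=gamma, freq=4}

Every 'Yes' example satisfies: freq ≥ 23. None of the 'No' examples do.
{power=4, band=beta, freq=25}: Yes (freq = 25). {power=11, band=gamma, freq=7}: No (freq = 7). {power=10, band=gamma, freq=4}: No (freq = 4).

Yes, No, No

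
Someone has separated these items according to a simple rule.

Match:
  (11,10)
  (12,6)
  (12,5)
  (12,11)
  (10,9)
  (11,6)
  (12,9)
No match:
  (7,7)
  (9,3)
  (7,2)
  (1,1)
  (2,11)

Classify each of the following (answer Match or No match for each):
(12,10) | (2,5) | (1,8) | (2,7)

The pattern is that an item is 'Match' exactly when: sum ≥ 17.

Match, No match, No match, No match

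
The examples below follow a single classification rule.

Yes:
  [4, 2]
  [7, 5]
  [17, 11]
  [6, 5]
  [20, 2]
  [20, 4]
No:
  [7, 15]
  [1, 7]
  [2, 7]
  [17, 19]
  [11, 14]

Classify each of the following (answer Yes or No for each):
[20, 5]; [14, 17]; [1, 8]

Yes, No, No

The simplest hypothesis consistent with all the labels is: first > second.
[20, 5]: 20 > 5, meets the rule → Yes.
[14, 17]: 14 < 17, fails the rule → No.
[1, 8]: 1 < 8, fails the rule → No.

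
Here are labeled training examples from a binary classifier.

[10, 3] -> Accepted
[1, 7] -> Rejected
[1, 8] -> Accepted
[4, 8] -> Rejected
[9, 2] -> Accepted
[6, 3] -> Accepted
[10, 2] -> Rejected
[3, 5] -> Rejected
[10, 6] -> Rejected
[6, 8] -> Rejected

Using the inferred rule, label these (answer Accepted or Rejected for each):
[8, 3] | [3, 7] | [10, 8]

The rule appears to be: sum is odd.

Accepted, Rejected, Rejected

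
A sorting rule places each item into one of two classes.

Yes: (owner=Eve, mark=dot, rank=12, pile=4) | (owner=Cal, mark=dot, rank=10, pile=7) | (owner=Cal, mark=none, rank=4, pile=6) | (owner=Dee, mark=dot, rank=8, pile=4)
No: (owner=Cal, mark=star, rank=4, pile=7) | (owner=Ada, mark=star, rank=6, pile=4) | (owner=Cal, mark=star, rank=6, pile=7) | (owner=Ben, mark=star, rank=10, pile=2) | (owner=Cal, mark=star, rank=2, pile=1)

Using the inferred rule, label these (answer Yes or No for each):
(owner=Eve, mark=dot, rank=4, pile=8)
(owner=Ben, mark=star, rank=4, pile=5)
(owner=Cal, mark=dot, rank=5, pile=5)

Yes, No, Yes

The distinguishing property — mark is not star — holds for all the 'Yes' cases and none of the 'No' cases.
(owner=Eve, mark=dot, rank=4, pile=8) → mark is dot → Yes. (owner=Ben, mark=star, rank=4, pile=5) → mark is star → No. (owner=Cal, mark=dot, rank=5, pile=5) → mark is dot → Yes.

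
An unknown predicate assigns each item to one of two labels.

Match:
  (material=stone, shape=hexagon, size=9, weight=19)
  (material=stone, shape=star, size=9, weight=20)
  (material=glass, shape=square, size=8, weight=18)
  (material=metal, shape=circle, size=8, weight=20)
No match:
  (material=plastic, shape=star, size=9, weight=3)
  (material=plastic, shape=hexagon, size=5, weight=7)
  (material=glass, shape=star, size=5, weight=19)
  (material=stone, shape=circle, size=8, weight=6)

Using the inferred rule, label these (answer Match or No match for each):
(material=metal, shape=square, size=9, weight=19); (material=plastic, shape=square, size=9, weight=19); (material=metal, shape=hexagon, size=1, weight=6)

'Match' ⟺ size ≥ 8 AND weight ≥ 7.
(material=metal, shape=square, size=9, weight=19): size = 9, weight = 19, checks out → Match. (material=plastic, shape=square, size=9, weight=19): size = 9, weight = 19, checks out → Match. (material=metal, shape=hexagon, size=1, weight=6): size = 1, weight = 6, doesn't qualify → No match.

Match, Match, No match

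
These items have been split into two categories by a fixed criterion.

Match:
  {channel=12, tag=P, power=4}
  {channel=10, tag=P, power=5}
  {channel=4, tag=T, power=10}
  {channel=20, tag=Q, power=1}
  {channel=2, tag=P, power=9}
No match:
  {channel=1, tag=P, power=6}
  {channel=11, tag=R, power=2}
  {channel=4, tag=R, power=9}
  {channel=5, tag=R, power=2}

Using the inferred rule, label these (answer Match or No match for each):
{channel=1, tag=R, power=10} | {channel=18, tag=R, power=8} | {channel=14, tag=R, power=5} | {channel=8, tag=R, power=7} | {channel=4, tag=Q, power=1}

Every 'Match' example satisfies: tag is not R AND channel ≥ 2. None of the 'No match' examples do.

No match, No match, No match, No match, Match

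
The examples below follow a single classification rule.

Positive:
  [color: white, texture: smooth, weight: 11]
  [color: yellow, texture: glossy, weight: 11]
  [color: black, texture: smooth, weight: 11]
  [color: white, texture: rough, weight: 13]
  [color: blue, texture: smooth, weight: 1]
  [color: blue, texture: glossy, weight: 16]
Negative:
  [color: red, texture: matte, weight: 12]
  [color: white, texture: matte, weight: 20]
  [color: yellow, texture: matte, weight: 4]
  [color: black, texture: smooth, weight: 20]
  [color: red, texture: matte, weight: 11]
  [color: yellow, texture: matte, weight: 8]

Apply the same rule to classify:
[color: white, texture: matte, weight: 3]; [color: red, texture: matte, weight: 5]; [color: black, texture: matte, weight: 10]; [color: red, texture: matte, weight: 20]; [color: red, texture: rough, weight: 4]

The simplest hypothesis consistent with all the labels is: texture is not matte AND weight ≤ 16.
Negative: [color: white, texture: matte, weight: 3], since texture is matte, weight = 3.
Negative: [color: red, texture: matte, weight: 5], since texture is matte, weight = 5.
Negative: [color: black, texture: matte, weight: 10], since texture is matte, weight = 10.
Negative: [color: red, texture: matte, weight: 20], since texture is matte, weight = 20.
Positive: [color: red, texture: rough, weight: 4], since texture is rough, weight = 4.

Negative, Negative, Negative, Negative, Positive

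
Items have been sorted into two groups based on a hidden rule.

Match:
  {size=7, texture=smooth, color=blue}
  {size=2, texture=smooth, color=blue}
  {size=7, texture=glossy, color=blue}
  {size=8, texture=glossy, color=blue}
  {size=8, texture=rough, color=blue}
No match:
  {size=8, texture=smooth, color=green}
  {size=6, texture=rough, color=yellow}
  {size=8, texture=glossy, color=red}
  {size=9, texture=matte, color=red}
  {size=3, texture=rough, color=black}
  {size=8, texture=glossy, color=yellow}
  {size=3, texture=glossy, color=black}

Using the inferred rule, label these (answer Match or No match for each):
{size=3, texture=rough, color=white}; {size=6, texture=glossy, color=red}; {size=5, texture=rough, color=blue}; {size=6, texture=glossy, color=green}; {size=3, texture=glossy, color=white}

No match, No match, Match, No match, No match

'Match' ⟺ color is blue.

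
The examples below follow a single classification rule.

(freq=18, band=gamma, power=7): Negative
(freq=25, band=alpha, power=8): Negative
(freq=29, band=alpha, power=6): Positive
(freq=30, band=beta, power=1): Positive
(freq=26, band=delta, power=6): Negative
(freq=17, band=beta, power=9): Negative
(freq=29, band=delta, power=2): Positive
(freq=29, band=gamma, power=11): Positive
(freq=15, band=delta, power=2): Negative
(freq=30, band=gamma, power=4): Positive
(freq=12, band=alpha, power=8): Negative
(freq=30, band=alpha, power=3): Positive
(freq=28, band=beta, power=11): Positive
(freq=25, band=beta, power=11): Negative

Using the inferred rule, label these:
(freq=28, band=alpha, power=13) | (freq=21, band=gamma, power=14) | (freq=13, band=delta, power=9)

The simplest hypothesis consistent with all the labels is: freq ≥ 28.
(freq=28, band=alpha, power=13): freq = 28 — matches, so Positive. (freq=21, band=gamma, power=14): freq = 21 — fails the rule, so Negative. (freq=13, band=delta, power=9): freq = 13 — fails the rule, so Negative.

Positive, Negative, Negative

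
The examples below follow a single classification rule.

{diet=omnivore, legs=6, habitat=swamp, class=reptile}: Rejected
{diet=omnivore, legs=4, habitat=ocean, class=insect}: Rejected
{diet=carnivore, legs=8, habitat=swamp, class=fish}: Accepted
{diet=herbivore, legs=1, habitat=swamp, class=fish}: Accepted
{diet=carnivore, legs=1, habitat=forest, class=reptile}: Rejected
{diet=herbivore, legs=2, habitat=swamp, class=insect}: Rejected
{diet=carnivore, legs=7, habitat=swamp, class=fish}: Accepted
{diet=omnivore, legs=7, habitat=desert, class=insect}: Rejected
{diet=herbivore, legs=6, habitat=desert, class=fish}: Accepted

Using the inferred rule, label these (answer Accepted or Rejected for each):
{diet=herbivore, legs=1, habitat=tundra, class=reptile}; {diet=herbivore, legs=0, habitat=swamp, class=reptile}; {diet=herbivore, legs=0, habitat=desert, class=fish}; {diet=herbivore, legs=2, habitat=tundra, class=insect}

Every 'Accepted' example satisfies: class is fish. None of the 'Rejected' examples do.
{diet=herbivore, legs=1, habitat=tundra, class=reptile} → class is reptile → Rejected.
{diet=herbivore, legs=0, habitat=swamp, class=reptile} → class is reptile → Rejected.
{diet=herbivore, legs=0, habitat=desert, class=fish} → class is fish → Accepted.
{diet=herbivore, legs=2, habitat=tundra, class=insect} → class is insect → Rejected.

Rejected, Rejected, Accepted, Rejected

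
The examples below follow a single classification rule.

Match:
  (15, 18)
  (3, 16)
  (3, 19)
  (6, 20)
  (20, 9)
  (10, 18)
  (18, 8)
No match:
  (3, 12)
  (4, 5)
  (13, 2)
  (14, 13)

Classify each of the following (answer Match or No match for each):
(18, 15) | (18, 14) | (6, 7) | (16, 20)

Match, Match, No match, Match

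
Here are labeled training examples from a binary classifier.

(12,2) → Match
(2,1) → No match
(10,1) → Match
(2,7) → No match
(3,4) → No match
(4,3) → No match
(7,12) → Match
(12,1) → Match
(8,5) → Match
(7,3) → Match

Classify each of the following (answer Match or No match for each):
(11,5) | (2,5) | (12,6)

A rule that fits every label: sum ≥ 10 — true of each 'Match' example, false of each 'No match' one.
(11,5): 11+5 = 16, satisfies this → Match. (2,5): 2+5 = 7, lacks this property → No match. (12,6): 12+6 = 18, satisfies this → Match.

Match, No match, Match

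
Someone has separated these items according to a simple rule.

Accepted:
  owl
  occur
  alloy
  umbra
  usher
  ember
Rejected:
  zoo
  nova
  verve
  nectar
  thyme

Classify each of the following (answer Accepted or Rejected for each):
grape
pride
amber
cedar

Rejected, Rejected, Accepted, Rejected

Comparing the two groups points to one rule — starts with a vowel.
grape — starts with 'g', hence Rejected.
pride — starts with 'p', hence Rejected.
amber — starts with 'a', hence Accepted.
cedar — starts with 'c', hence Rejected.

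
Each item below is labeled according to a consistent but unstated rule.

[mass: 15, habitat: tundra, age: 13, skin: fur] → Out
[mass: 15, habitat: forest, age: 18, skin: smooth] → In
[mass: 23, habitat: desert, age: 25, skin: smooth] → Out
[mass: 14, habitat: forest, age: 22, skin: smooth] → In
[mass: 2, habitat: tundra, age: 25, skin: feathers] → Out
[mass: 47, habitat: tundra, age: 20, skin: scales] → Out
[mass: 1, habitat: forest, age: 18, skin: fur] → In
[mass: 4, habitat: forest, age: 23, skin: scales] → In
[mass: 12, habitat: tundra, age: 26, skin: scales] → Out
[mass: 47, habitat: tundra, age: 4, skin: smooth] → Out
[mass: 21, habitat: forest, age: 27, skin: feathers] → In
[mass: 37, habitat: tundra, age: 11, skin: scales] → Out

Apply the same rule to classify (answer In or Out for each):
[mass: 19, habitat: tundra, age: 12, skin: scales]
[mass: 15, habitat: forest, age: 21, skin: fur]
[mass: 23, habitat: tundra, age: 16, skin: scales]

Out, In, Out

Comparing the two groups points to one rule — habitat is forest.
[mass: 19, habitat: tundra, age: 12, skin: scales]: habitat is tundra, does not fit → Out. [mass: 15, habitat: forest, age: 21, skin: fur]: habitat is forest, has this property → In. [mass: 23, habitat: tundra, age: 16, skin: scales]: habitat is tundra, does not fit → Out.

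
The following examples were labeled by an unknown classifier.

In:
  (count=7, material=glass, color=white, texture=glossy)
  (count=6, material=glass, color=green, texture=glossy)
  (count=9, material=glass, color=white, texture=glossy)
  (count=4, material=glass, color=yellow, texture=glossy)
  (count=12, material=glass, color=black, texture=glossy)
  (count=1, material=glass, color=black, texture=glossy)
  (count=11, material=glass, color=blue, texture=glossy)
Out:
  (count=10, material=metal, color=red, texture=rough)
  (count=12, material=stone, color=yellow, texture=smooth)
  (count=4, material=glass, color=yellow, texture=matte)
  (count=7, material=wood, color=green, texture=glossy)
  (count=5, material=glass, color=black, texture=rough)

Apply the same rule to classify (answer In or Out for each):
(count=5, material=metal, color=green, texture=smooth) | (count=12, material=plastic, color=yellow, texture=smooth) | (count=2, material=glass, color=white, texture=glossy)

All 'In' examples share one property — material is glass AND texture is glossy — and every 'Out' example lacks it.
Out: (count=5, material=metal, color=green, texture=smooth), since material is metal, texture is smooth. Out: (count=12, material=plastic, color=yellow, texture=smooth), since material is plastic, texture is smooth. In: (count=2, material=glass, color=white, texture=glossy), since material is glass, texture is glossy.

Out, Out, In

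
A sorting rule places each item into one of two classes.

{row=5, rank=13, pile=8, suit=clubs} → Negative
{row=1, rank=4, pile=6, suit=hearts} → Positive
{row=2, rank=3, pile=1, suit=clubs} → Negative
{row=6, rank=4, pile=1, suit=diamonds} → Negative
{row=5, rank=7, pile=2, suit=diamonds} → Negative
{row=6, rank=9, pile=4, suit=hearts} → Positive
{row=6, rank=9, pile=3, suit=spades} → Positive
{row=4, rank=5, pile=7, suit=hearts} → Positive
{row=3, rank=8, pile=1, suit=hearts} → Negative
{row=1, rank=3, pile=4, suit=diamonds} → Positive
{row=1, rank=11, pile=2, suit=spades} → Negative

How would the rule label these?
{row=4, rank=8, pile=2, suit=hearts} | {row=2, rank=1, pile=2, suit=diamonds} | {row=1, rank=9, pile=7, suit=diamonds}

One predicate separates the groups cleanly: pile ≥ 3 AND pile ≤ 7.
{row=4, rank=8, pile=2, suit=hearts} → pile = 2 → Negative.
{row=2, rank=1, pile=2, suit=diamonds} → pile = 2 → Negative.
{row=1, rank=9, pile=7, suit=diamonds} → pile = 7 → Positive.

Negative, Negative, Positive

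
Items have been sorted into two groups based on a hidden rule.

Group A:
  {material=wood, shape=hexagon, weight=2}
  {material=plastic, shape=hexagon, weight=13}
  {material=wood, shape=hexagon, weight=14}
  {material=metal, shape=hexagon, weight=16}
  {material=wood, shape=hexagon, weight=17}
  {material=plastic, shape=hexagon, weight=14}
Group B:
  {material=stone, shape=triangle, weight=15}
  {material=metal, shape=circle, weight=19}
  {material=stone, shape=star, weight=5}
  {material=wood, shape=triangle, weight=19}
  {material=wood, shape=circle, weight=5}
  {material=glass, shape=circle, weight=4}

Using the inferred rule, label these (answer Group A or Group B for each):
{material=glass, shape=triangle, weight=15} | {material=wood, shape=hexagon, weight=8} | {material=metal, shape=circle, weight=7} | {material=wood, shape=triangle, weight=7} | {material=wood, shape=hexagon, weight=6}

Group B, Group A, Group B, Group B, Group A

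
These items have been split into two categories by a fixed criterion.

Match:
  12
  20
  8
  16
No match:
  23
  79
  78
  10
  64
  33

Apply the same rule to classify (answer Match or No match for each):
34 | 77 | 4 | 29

No match, No match, Match, No match

The pattern is that an item is 'Match' exactly when: multiple of 4 AND at most 20.
34: 34 = 4·8 + 2, 34 > 20, lacks this property → No match. 77: 77 = 4·19 + 1, 77 > 20, lacks this property → No match. 4: 4 = 4·1, 4 ≤ 20, passes → Match. 29: 29 = 4·7 + 1, 29 > 20, lacks this property → No match.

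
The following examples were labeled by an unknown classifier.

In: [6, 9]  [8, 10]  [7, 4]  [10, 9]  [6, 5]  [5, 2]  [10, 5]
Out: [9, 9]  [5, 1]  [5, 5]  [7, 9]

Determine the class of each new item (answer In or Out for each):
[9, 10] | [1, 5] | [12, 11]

A rule that fits every label: product is even — true of each 'In' example, false of each 'Out' one.
[9, 10] → 9·10 = 90 → In.
[1, 5] → 1·5 = 5 → Out.
[12, 11] → 12·11 = 132 → In.

In, Out, In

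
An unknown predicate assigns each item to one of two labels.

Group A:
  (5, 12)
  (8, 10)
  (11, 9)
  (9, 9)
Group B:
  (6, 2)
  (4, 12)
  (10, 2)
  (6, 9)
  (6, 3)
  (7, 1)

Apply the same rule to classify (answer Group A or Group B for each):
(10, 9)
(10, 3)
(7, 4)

All 'Group A' examples share one property — sum ≥ 17 — and every 'Group B' example lacks it.
(10, 9) → 10+9 = 19 → Group A.
(10, 3) → 10+3 = 13 → Group B.
(7, 4) → 7+4 = 11 → Group B.

Group A, Group B, Group B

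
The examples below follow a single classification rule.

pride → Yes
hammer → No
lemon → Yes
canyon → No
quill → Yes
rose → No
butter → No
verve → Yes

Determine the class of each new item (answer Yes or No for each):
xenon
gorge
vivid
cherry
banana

One predicate separates the groups cleanly: odd length.
xenon — length 5, hence Yes.
gorge — length 5, hence Yes.
vivid — length 5, hence Yes.
cherry — length 6, hence No.
banana — length 6, hence No.

Yes, Yes, Yes, No, No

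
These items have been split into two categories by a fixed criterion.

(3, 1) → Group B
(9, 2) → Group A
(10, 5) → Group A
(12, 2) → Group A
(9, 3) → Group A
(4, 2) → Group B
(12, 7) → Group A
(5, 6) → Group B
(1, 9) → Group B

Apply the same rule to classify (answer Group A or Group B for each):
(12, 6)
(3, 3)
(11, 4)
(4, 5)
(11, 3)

Group A, Group B, Group A, Group B, Group A

Every 'Group A' example satisfies: first ≥ 6. None of the 'Group B' examples do.
(12, 6) → first 12 → Group A. (3, 3) → first 3 → Group B. (11, 4) → first 11 → Group A. (4, 5) → first 4 → Group B. (11, 3) → first 11 → Group A.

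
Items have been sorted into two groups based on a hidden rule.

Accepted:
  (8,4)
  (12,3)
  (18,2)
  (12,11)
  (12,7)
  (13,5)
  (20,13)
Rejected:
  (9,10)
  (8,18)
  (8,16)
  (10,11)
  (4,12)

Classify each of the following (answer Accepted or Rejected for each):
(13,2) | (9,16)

Accepted, Rejected

The classifier is using: first > second.
(13,2) — 13 > 2, hence Accepted. (9,16) — 9 < 16, hence Rejected.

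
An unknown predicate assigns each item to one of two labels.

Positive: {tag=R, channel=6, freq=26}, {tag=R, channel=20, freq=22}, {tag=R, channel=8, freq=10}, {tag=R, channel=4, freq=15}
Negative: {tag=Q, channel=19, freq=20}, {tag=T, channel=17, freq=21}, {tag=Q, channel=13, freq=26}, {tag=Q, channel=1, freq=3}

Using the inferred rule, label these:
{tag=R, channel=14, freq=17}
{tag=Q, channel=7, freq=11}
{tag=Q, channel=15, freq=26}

A rule that fits every label: tag is R — true of each 'Positive' example, false of each 'Negative' one.
{tag=R, channel=14, freq=17} — tag is R, hence Positive.
{tag=Q, channel=7, freq=11} — tag is Q, hence Negative.
{tag=Q, channel=15, freq=26} — tag is Q, hence Negative.

Positive, Negative, Negative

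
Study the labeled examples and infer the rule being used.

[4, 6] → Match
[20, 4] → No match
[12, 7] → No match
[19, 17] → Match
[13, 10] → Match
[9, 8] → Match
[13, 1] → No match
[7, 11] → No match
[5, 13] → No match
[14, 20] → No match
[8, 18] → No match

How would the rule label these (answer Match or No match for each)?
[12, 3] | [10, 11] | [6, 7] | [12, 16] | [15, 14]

'Match' ⟺ |first − second| ≤ 3.
[12, 3]: |12−3| = 9 — lacks this property, so No match.
[10, 11]: |10−11| = 1 — meets the rule, so Match.
[6, 7]: |6−7| = 1 — meets the rule, so Match.
[12, 16]: |12−16| = 4 — lacks this property, so No match.
[15, 14]: |15−14| = 1 — meets the rule, so Match.

No match, Match, Match, No match, Match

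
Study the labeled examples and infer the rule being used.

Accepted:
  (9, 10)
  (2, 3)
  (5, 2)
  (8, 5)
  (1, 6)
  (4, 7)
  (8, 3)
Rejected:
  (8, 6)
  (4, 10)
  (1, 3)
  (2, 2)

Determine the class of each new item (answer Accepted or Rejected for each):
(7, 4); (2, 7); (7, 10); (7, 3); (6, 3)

Accepted, Accepted, Accepted, Rejected, Accepted

All 'Accepted' examples share one property — sum is odd — and every 'Rejected' example lacks it.
(7, 4) → 7+4 = 11 → Accepted.
(2, 7) → 2+7 = 9 → Accepted.
(7, 10) → 7+10 = 17 → Accepted.
(7, 3) → 7+3 = 10 → Rejected.
(6, 3) → 6+3 = 9 → Accepted.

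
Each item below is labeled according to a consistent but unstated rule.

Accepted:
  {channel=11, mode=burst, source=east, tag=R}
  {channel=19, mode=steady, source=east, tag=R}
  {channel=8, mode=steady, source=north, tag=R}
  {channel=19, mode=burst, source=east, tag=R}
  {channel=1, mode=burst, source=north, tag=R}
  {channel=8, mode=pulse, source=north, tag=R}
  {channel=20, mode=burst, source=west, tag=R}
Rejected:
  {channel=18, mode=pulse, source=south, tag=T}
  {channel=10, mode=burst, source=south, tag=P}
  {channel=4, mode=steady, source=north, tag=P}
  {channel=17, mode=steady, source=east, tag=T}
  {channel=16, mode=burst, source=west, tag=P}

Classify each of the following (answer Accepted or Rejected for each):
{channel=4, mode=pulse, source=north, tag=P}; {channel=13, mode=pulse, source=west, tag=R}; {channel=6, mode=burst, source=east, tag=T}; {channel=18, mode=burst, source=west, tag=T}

Rejected, Accepted, Rejected, Rejected

Looking at the examples, the only property every 'Accepted' case has and every 'Rejected' case lacks is: tag is R.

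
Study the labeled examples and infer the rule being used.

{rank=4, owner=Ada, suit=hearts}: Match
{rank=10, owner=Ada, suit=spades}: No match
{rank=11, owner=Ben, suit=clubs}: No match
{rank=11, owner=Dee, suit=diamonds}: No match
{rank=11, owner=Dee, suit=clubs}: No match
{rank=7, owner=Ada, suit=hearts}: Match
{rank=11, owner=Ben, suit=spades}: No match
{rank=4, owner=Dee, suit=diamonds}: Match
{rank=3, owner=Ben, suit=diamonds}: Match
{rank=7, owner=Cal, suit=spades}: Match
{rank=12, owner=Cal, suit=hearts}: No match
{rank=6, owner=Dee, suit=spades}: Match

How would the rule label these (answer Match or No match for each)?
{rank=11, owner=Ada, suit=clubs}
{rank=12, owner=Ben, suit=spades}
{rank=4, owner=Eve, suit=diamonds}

No match, No match, Match

A rule that fits every label: rank ≤ 7 — true of each 'Match' example, false of each 'No match' one.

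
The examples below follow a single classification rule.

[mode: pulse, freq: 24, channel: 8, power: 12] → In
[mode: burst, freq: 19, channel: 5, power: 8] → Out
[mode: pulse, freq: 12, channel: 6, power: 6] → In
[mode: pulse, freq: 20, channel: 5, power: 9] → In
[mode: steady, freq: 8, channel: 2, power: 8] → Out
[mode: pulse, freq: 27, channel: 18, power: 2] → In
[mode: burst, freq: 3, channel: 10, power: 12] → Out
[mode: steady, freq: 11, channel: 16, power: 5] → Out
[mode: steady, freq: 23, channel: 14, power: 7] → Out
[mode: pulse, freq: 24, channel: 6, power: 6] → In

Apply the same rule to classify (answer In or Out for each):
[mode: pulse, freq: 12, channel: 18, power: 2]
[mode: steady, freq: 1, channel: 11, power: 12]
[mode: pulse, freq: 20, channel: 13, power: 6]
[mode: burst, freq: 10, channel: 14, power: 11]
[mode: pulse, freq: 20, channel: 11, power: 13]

Looking at the examples, the only property every 'In' case has and every 'Out' case lacks is: mode is pulse.

In, Out, In, Out, In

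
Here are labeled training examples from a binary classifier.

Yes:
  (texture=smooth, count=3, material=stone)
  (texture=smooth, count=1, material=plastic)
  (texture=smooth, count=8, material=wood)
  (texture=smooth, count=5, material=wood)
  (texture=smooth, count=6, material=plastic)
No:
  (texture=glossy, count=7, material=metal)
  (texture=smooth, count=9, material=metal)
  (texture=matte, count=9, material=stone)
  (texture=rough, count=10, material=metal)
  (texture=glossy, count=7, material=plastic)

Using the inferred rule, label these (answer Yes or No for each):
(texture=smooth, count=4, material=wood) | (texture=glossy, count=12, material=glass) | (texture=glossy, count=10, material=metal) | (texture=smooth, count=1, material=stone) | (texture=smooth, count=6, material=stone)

The distinguishing property — texture is smooth AND count ≤ 8 — holds for all the 'Yes' cases and none of the 'No' cases.

Yes, No, No, Yes, Yes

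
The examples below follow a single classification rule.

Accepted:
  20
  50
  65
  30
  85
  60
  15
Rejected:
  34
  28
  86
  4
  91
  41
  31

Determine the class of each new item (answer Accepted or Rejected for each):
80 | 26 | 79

Accepted, Rejected, Rejected

Checking candidate rules against both groups, what survives is: multiple of 5.
80 → 80 = 5·16 → Accepted.
26 → 26 = 5·5 + 1 → Rejected.
79 → 79 = 5·15 + 4 → Rejected.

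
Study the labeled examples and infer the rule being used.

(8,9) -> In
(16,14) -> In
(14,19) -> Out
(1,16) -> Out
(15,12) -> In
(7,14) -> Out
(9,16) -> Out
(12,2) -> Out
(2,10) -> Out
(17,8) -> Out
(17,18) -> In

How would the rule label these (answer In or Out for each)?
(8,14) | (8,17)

Out, Out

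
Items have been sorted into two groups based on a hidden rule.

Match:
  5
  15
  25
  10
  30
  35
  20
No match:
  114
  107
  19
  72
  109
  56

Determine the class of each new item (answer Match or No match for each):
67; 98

The simplest hypothesis consistent with all the labels is: multiple of 5.

No match, No match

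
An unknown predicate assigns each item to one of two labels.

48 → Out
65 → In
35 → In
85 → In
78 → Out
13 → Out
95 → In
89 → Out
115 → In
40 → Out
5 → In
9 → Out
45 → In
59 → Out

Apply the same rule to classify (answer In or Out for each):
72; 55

Out, In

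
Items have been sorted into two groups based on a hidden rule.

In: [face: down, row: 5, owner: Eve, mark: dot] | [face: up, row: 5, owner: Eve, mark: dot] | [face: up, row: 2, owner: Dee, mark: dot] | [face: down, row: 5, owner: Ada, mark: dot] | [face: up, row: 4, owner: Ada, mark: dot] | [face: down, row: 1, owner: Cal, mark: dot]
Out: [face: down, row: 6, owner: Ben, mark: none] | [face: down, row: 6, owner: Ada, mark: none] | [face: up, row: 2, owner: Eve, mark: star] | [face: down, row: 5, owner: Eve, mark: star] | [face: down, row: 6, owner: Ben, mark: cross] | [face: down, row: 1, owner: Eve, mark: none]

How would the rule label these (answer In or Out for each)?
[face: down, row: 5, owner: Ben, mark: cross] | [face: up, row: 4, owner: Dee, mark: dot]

Out, In

The classifier is using: mark is dot.
[face: down, row: 5, owner: Ben, mark: cross]: Out (mark is cross).
[face: up, row: 4, owner: Dee, mark: dot]: In (mark is dot).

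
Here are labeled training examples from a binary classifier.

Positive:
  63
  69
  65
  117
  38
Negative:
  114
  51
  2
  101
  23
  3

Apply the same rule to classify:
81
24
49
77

The common property of the 'Positive' items is: digit sum ≥ 7. No 'Negative' item has it.
81: digit sum 8+1 = 9, meets the rule → Positive. 24: digit sum 2+4 = 6, lacks this property → Negative. 49: digit sum 4+9 = 13, meets the rule → Positive. 77: digit sum 7+7 = 14, meets the rule → Positive.

Positive, Negative, Positive, Positive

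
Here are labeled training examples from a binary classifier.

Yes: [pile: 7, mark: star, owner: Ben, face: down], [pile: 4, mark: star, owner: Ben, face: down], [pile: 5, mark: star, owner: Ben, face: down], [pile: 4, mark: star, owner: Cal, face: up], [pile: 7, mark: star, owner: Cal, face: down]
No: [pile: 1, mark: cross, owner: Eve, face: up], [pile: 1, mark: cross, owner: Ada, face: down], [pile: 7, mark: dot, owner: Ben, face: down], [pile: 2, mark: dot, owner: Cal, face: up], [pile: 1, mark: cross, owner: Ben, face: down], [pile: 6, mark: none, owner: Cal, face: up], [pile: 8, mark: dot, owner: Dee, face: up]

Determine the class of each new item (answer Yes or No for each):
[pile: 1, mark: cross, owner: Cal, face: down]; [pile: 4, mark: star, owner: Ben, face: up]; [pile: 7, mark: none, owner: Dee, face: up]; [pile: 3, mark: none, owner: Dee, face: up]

The common property of the 'Yes' items is: mark is star. No 'No' item has it.
[pile: 1, mark: cross, owner: Cal, face: down]: mark is cross — fails the rule, so No. [pile: 4, mark: star, owner: Ben, face: up]: mark is star — passes, so Yes. [pile: 7, mark: none, owner: Dee, face: up]: mark is none — fails the rule, so No. [pile: 3, mark: none, owner: Dee, face: up]: mark is none — fails the rule, so No.

No, Yes, No, No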